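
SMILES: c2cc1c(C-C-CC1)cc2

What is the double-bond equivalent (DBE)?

Molecular formula from the SMILES: C10H12.
DoU = (2C + 2 + N − H − X)/2 = (2·10 + 2 + 0 − 12 − 0)/2 = 10/2 = 5.
(Structurally: 2 ring(s) + 3 π bond(s) = 5.)

5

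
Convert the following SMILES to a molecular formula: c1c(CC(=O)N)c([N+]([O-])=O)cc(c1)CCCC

Heavy atoms from the SMILES: 12 C, 2 N, 3 O.
Implicit hydrogens by atom environment:
  4 × C: 2 H each → 8
  3 × C (aromatic): 1 H each → 3
  3 × C (aromatic): no H
  2 × O: no H
  1 × C: 3 H
  1 × C: no H
  1 × N: 2 H
  1 × N (charge +1): no H
  1 × O (charge -1): no H
  Total hydrogens = 16.
Molecular formula: C12H16N2O3

C12H16N2O3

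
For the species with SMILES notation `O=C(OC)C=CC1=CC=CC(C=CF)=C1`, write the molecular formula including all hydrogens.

C12H11FO2

Heavy atoms from the SMILES: 12 C, 1 F, 2 O.
Implicit hydrogens by atom environment:
  4 × C (aromatic): 1 H each → 4
  4 × C: 1 H each → 4
  2 × C (aromatic): no H
  2 × O: no H
  1 × C: 3 H
  1 × C: no H
  1 × F: no H
  Total hydrogens = 11.
Molecular formula: C12H11FO2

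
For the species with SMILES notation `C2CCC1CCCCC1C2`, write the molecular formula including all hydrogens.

Heavy atoms from the SMILES: 10 C.
Implicit hydrogens by atom environment:
  8 × C: 2 H each → 16
  2 × C: 1 H each → 2
  Total hydrogens = 18.
Molecular formula: C10H18

C10H18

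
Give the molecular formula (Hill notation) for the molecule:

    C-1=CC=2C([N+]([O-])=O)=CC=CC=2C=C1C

C11H9NO2

Heavy atoms from the SMILES: 11 C, 1 N, 2 O.
Implicit hydrogens by atom environment:
  6 × C (aromatic): 1 H each → 6
  4 × C (aromatic): no H
  1 × C: 3 H
  1 × N (charge +1): no H
  1 × O: no H
  1 × O (charge -1): no H
  Total hydrogens = 9.
Molecular formula: C11H9NO2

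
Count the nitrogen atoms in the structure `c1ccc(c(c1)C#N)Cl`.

The symbol for nitrogen appears 1 time in the SMILES.

1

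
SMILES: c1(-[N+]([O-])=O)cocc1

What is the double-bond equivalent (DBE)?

Molecular formula from the SMILES: C4H3NO3.
DoU = (2C + 2 + N − H − X)/2 = (2·4 + 2 + 1 − 3 − 0)/2 = 8/2 = 4.
(Structurally: 1 ring(s) + 3 π bond(s) = 4.)

4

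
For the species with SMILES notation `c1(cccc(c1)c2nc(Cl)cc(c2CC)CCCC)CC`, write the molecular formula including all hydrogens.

Heavy atoms from the SMILES: 19 C, 1 Cl, 1 N.
Implicit hydrogens by atom environment:
  6 × C (aromatic): no H
  5 × C: 2 H each → 10
  5 × C (aromatic): 1 H each → 5
  3 × C: 3 H each → 9
  1 × Cl: no H
  1 × N (aromatic): no H
  Total hydrogens = 24.
Molecular formula: C19H24ClN

C19H24ClN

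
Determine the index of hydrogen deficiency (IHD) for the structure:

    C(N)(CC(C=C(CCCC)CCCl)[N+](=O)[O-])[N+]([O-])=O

3

Molecular formula from the SMILES: C11H20ClN3O4.
DoU = (2C + 2 + N − H − X)/2 = (2·11 + 2 + 3 − 20 − 1)/2 = 6/2 = 3.
(Structurally: 0 ring(s) + 3 π bond(s) = 3.)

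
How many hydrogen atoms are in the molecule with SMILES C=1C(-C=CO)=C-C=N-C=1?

7

Hydrogens are implicit in SMILES; fill each atom to its normal valence:
  4 × C (aromatic): 1 H each → 4
  2 × C: 1 H each → 2
  1 × C (aromatic): no H
  1 × N (aromatic): no H
  1 × O: 1 H
  Total hydrogens = 7.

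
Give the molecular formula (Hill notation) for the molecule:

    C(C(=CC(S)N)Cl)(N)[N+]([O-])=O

Heavy atoms from the SMILES: 4 C, 1 Cl, 3 N, 2 O, 1 S.
Implicit hydrogens by atom environment:
  3 × C: 1 H each → 3
  2 × N: 2 H each → 4
  1 × C: no H
  1 × Cl: no H
  1 × N (charge +1): no H
  1 × O: no H
  1 × O (charge -1): no H
  1 × S: 1 H
  Total hydrogens = 8.
Molecular formula: C4H8ClN3O2S

C4H8ClN3O2S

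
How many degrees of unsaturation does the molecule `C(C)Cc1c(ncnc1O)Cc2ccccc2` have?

Molecular formula from the SMILES: C14H16N2O.
DoU = (2C + 2 + N − H − X)/2 = (2·14 + 2 + 2 − 16 − 0)/2 = 16/2 = 8.
(Structurally: 2 ring(s) + 6 π bond(s) = 8.)

8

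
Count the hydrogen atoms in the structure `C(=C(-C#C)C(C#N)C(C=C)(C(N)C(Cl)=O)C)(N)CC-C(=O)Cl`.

17

Hydrogens are implicit in SMILES; fill each atom to its normal valence:
  7 × C: no H
  4 × C: 1 H each → 4
  3 × C: 2 H each → 6
  2 × Cl: no H
  2 × N: 2 H each → 4
  2 × O: no H
  1 × C: 3 H
  1 × N: no H
  Total hydrogens = 17.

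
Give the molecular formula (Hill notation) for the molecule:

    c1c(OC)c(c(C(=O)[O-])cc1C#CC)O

C11H9O4-

Heavy atoms from the SMILES: 11 C, 4 O.
Implicit hydrogens by atom environment:
  4 × C (aromatic): no H
  3 × C: no H
  2 × C: 3 H each → 6
  2 × C (aromatic): 1 H each → 2
  2 × O: no H
  1 × O: 1 H
  1 × O (charge -1): no H
  Total hydrogens = 9.
Net charge -1.
Molecular formula: C11H9O4-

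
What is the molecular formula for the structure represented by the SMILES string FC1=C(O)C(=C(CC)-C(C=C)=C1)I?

C10H10FIO

Heavy atoms from the SMILES: 10 C, 1 F, 1 I, 1 O.
Implicit hydrogens by atom environment:
  5 × C (aromatic): no H
  2 × C: 2 H each → 4
  1 × C: 3 H
  1 × C (aromatic): 1 H
  1 × C: 1 H
  1 × F: no H
  1 × I: no H
  1 × O: 1 H
  Total hydrogens = 10.
Molecular formula: C10H10FIO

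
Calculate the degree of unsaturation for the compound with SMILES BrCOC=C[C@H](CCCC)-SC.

1

Molecular formula from the SMILES: C9H17BrOS.
DoU = (2C + 2 + N − H − X)/2 = (2·9 + 2 + 0 − 17 − 1)/2 = 2/2 = 1.
(Structurally: 0 ring(s) + 1 π bond(s) = 1.)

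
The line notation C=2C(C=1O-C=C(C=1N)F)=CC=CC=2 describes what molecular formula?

C10H8FNO

Heavy atoms from the SMILES: 10 C, 1 F, 1 N, 1 O.
Implicit hydrogens by atom environment:
  6 × C (aromatic): 1 H each → 6
  4 × C (aromatic): no H
  1 × F: no H
  1 × N: 2 H
  1 × O (aromatic): no H
  Total hydrogens = 8.
Molecular formula: C10H8FNO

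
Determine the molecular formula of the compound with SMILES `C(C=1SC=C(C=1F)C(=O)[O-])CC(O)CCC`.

Heavy atoms from the SMILES: 11 C, 1 F, 3 O, 1 S.
Implicit hydrogens by atom environment:
  4 × C: 2 H each → 8
  3 × C (aromatic): no H
  1 × C: 3 H
  1 × C (aromatic): 1 H
  1 × C: 1 H
  1 × C: no H
  1 × F: no H
  1 × O: 1 H
  1 × O: no H
  1 × O (charge -1): no H
  1 × S (aromatic): no H
  Total hydrogens = 14.
Net charge -1.
Molecular formula: C11H14FO3S-

C11H14FO3S-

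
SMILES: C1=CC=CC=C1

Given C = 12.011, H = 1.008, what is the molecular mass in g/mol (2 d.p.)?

Molecular formula: C6H6.
M = 6×12.011 + 6×1.008 = 78.11 g/mol.

78.11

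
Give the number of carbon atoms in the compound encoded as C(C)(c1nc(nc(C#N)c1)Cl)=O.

7

The symbol for carbon appears 7 times in the SMILES. Lowercase c denotes aromatic carbon and counts toward C.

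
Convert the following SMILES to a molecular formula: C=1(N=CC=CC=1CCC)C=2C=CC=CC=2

C14H15N

Heavy atoms from the SMILES: 14 C, 1 N.
Implicit hydrogens by atom environment:
  8 × C (aromatic): 1 H each → 8
  3 × C (aromatic): no H
  2 × C: 2 H each → 4
  1 × C: 3 H
  1 × N (aromatic): no H
  Total hydrogens = 15.
Molecular formula: C14H15N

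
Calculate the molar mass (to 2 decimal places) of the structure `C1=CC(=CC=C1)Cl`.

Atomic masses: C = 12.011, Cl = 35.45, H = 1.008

112.56

Molecular formula: C6H5Cl.
M = 6×12.011 + 1×35.45 + 5×1.008 = 112.56 g/mol.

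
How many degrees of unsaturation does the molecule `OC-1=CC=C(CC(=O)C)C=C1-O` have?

5

Molecular formula from the SMILES: C9H10O3.
DoU = (2C + 2 + N − H − X)/2 = (2·9 + 2 + 0 − 10 − 0)/2 = 10/2 = 5.
(Structurally: 1 ring(s) + 4 π bond(s) = 5.)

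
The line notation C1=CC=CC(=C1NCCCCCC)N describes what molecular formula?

Heavy atoms from the SMILES: 12 C, 2 N.
Implicit hydrogens by atom environment:
  5 × C: 2 H each → 10
  4 × C (aromatic): 1 H each → 4
  2 × C (aromatic): no H
  1 × C: 3 H
  1 × N: 2 H
  1 × N: 1 H
  Total hydrogens = 20.
Molecular formula: C12H20N2

C12H20N2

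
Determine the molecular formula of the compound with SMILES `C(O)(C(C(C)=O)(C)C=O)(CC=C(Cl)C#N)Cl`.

Heavy atoms from the SMILES: 10 C, 2 Cl, 1 N, 3 O.
Implicit hydrogens by atom environment:
  5 × C: no H
  2 × C: 3 H each → 6
  2 × C: 1 H each → 2
  2 × Cl: no H
  2 × O: no H
  1 × C: 2 H
  1 × N: no H
  1 × O: 1 H
  Total hydrogens = 11.
Molecular formula: C10H11Cl2NO3

C10H11Cl2NO3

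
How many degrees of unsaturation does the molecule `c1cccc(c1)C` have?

Molecular formula from the SMILES: C7H8.
DoU = (2C + 2 + N − H − X)/2 = (2·7 + 2 + 0 − 8 − 0)/2 = 8/2 = 4.
(Structurally: 1 ring(s) + 3 π bond(s) = 4.)

4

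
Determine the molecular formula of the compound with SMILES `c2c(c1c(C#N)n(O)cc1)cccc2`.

Heavy atoms from the SMILES: 11 C, 2 N, 1 O.
Implicit hydrogens by atom environment:
  7 × C (aromatic): 1 H each → 7
  3 × C (aromatic): no H
  1 × C: no H
  1 × N (aromatic): no H
  1 × N: no H
  1 × O: 1 H
  Total hydrogens = 8.
Molecular formula: C11H8N2O

C11H8N2O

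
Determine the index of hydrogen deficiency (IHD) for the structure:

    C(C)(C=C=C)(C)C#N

Molecular formula from the SMILES: C7H9N.
DoU = (2C + 2 + N − H − X)/2 = (2·7 + 2 + 1 − 9 − 0)/2 = 8/2 = 4.
(Structurally: 0 ring(s) + 4 π bond(s) = 4.)

4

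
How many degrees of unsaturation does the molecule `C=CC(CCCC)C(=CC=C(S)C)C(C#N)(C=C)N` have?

6

Molecular formula from the SMILES: C16H24N2S.
DoU = (2C + 2 + N − H − X)/2 = (2·16 + 2 + 2 − 24 − 0)/2 = 12/2 = 6.
(Structurally: 0 ring(s) + 6 π bond(s) = 6.)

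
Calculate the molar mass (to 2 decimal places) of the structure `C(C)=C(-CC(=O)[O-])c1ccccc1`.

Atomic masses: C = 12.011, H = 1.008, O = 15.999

175.21

Molecular formula: C11H11O2-.
M = 11×12.011 + 11×1.008 + 2×15.999 = 175.21 g/mol.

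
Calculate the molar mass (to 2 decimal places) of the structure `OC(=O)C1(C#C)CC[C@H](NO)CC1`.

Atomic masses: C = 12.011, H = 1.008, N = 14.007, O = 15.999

183.21

Molecular formula: C9H13NO3.
M = 9×12.011 + 13×1.008 + 1×14.007 + 3×15.999 = 183.21 g/mol.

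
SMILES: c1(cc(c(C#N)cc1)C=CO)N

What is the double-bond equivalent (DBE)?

Molecular formula from the SMILES: C9H8N2O.
DoU = (2C + 2 + N − H − X)/2 = (2·9 + 2 + 2 − 8 − 0)/2 = 14/2 = 7.
(Structurally: 1 ring(s) + 6 π bond(s) = 7.)

7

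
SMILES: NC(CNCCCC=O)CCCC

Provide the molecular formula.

C10H22N2O

Heavy atoms from the SMILES: 10 C, 2 N, 1 O.
Implicit hydrogens by atom environment:
  7 × C: 2 H each → 14
  2 × C: 1 H each → 2
  1 × C: 3 H
  1 × N: 2 H
  1 × N: 1 H
  1 × O: no H
  Total hydrogens = 22.
Molecular formula: C10H22N2O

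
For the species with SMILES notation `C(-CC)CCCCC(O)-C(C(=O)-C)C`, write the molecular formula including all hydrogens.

C12H24O2

Heavy atoms from the SMILES: 12 C, 2 O.
Implicit hydrogens by atom environment:
  6 × C: 2 H each → 12
  3 × C: 3 H each → 9
  2 × C: 1 H each → 2
  1 × C: no H
  1 × O: 1 H
  1 × O: no H
  Total hydrogens = 24.
Molecular formula: C12H24O2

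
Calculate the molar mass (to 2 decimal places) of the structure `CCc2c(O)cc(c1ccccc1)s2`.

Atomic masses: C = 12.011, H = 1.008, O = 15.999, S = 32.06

Molecular formula: C12H12OS.
M = 12×12.011 + 12×1.008 + 1×15.999 + 1×32.06 = 204.29 g/mol.

204.29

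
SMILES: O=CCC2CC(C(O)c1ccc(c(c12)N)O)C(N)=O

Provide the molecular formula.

Heavy atoms from the SMILES: 13 C, 2 N, 4 O.
Implicit hydrogens by atom environment:
  4 × C: 1 H each → 4
  4 × C (aromatic): no H
  2 × C: 2 H each → 4
  2 × C (aromatic): 1 H each → 2
  2 × N: 2 H each → 4
  2 × O: 1 H each → 2
  2 × O: no H
  1 × C: no H
  Total hydrogens = 16.
Molecular formula: C13H16N2O4

C13H16N2O4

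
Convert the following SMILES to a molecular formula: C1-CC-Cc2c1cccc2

Heavy atoms from the SMILES: 10 C.
Implicit hydrogens by atom environment:
  4 × C: 2 H each → 8
  4 × C (aromatic): 1 H each → 4
  2 × C (aromatic): no H
  Total hydrogens = 12.
Molecular formula: C10H12

C10H12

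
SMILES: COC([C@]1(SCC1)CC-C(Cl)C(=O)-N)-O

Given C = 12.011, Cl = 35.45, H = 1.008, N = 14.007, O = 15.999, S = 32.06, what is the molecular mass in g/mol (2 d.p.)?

253.74

Molecular formula: C9H16ClNO3S.
M = 9×12.011 + 1×35.45 + 16×1.008 + 1×14.007 + 3×15.999 + 1×32.06 = 253.74 g/mol.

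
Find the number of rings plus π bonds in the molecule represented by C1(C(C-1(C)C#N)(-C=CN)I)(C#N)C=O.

7

Molecular formula from the SMILES: C9H8IN3O.
DoU = (2C + 2 + N − H − X)/2 = (2·9 + 2 + 3 − 8 − 1)/2 = 14/2 = 7.
(Structurally: 1 ring(s) + 6 π bond(s) = 7.)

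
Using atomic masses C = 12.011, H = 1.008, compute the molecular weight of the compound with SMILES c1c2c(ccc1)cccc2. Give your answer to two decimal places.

128.17

Molecular formula: C10H8.
M = 10×12.011 + 8×1.008 = 128.17 g/mol.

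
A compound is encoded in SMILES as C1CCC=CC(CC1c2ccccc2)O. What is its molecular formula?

C14H18O

Heavy atoms from the SMILES: 14 C, 1 O.
Implicit hydrogens by atom environment:
  5 × C (aromatic): 1 H each → 5
  4 × C: 2 H each → 8
  4 × C: 1 H each → 4
  1 × C (aromatic): no H
  1 × O: 1 H
  Total hydrogens = 18.
Molecular formula: C14H18O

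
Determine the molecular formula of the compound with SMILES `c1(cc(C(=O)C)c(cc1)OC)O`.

C9H10O3

Heavy atoms from the SMILES: 9 C, 3 O.
Implicit hydrogens by atom environment:
  3 × C (aromatic): 1 H each → 3
  3 × C (aromatic): no H
  2 × C: 3 H each → 6
  2 × O: no H
  1 × C: no H
  1 × O: 1 H
  Total hydrogens = 10.
Molecular formula: C9H10O3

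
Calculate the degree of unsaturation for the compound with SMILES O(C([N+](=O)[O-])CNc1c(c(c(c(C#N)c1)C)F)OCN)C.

7

Molecular formula from the SMILES: C12H15FN4O4.
DoU = (2C + 2 + N − H − X)/2 = (2·12 + 2 + 4 − 15 − 1)/2 = 14/2 = 7.
(Structurally: 1 ring(s) + 6 π bond(s) = 7.)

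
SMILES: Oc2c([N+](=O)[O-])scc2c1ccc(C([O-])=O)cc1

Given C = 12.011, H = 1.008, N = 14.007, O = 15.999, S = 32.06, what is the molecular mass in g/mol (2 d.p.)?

264.23

Molecular formula: C11H6NO5S-.
M = 11×12.011 + 6×1.008 + 1×14.007 + 5×15.999 + 1×32.06 = 264.23 g/mol.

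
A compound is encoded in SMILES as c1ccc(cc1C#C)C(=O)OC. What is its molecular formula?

Heavy atoms from the SMILES: 10 C, 2 O.
Implicit hydrogens by atom environment:
  4 × C (aromatic): 1 H each → 4
  2 × C (aromatic): no H
  2 × C: no H
  2 × O: no H
  1 × C: 3 H
  1 × C: 1 H
  Total hydrogens = 8.
Molecular formula: C10H8O2

C10H8O2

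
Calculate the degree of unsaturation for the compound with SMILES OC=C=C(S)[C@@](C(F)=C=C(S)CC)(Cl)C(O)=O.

Molecular formula from the SMILES: C10H10ClFO3S2.
DoU = (2C + 2 + N − H − X)/2 = (2·10 + 2 + 0 − 10 − 2)/2 = 10/2 = 5.
(Structurally: 0 ring(s) + 5 π bond(s) = 5.)

5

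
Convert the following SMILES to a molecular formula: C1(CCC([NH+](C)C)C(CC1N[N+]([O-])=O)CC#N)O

C11H21N4O3+

Heavy atoms from the SMILES: 11 C, 4 N, 3 O.
Implicit hydrogens by atom environment:
  4 × C: 2 H each → 8
  4 × C: 1 H each → 4
  2 × C: 3 H each → 6
  1 × C: no H
  1 × N: 1 H
  1 × N (charge +1): 1 H
  1 × N (charge +1): no H
  1 × N: no H
  1 × O: 1 H
  1 × O: no H
  1 × O (charge -1): no H
  Total hydrogens = 21.
Net charge +1.
Molecular formula: C11H21N4O3+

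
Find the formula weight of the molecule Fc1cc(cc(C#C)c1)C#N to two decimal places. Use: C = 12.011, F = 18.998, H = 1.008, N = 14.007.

Molecular formula: C9H4FN.
M = 9×12.011 + 1×18.998 + 4×1.008 + 1×14.007 = 145.14 g/mol.

145.14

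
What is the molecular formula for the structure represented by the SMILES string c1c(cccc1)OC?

Heavy atoms from the SMILES: 7 C, 1 O.
Implicit hydrogens by atom environment:
  5 × C (aromatic): 1 H each → 5
  1 × C: 3 H
  1 × C (aromatic): no H
  1 × O: no H
  Total hydrogens = 8.
Molecular formula: C7H8O

C7H8O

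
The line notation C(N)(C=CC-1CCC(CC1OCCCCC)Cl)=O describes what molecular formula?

C14H24ClNO2

Heavy atoms from the SMILES: 14 C, 1 Cl, 1 N, 2 O.
Implicit hydrogens by atom environment:
  7 × C: 2 H each → 14
  5 × C: 1 H each → 5
  2 × O: no H
  1 × C: 3 H
  1 × C: no H
  1 × Cl: no H
  1 × N: 2 H
  Total hydrogens = 24.
Molecular formula: C14H24ClNO2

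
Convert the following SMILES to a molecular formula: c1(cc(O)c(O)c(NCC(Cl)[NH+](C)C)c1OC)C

C12H20ClN2O3+

Heavy atoms from the SMILES: 12 C, 1 Cl, 2 N, 3 O.
Implicit hydrogens by atom environment:
  5 × C (aromatic): no H
  4 × C: 3 H each → 12
  2 × O: 1 H each → 2
  1 × C: 2 H
  1 × C (aromatic): 1 H
  1 × C: 1 H
  1 × Cl: no H
  1 × N: 1 H
  1 × N (charge +1): 1 H
  1 × O: no H
  Total hydrogens = 20.
Net charge +1.
Molecular formula: C12H20ClN2O3+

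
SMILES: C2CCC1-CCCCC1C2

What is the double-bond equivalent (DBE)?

Molecular formula from the SMILES: C10H18.
DoU = (2C + 2 + N − H − X)/2 = (2·10 + 2 + 0 − 18 − 0)/2 = 4/2 = 2.
(Structurally: 2 ring(s) + 0 π bond(s) = 2.)

2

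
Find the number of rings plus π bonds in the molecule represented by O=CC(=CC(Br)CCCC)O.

Molecular formula from the SMILES: C8H13BrO2.
DoU = (2C + 2 + N − H − X)/2 = (2·8 + 2 + 0 − 13 − 1)/2 = 4/2 = 2.
(Structurally: 0 ring(s) + 2 π bond(s) = 2.)

2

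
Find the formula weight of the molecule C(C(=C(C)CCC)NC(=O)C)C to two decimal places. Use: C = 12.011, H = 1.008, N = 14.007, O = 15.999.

Molecular formula: C10H19NO.
M = 10×12.011 + 19×1.008 + 1×14.007 + 1×15.999 = 169.27 g/mol.

169.27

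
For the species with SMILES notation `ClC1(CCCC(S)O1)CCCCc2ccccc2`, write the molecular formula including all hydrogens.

Heavy atoms from the SMILES: 15 C, 1 Cl, 1 O, 1 S.
Implicit hydrogens by atom environment:
  7 × C: 2 H each → 14
  5 × C (aromatic): 1 H each → 5
  1 × C: 1 H
  1 × C: no H
  1 × C (aromatic): no H
  1 × Cl: no H
  1 × O: no H
  1 × S: 1 H
  Total hydrogens = 21.
Molecular formula: C15H21ClOS

C15H21ClOS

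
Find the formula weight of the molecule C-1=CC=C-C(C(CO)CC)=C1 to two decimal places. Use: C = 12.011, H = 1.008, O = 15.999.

150.22

Molecular formula: C10H14O.
M = 10×12.011 + 14×1.008 + 1×15.999 = 150.22 g/mol.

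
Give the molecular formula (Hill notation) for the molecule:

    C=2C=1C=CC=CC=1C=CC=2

Heavy atoms from the SMILES: 10 C.
Implicit hydrogens by atom environment:
  8 × C (aromatic): 1 H each → 8
  2 × C (aromatic): no H
  Total hydrogens = 8.
Molecular formula: C10H8

C10H8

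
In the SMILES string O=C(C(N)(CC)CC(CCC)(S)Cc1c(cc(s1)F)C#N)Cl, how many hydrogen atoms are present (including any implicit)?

Hydrogens are implicit in SMILES; fill each atom to its normal valence:
  5 × C: 2 H each → 10
  4 × C: no H
  3 × C (aromatic): no H
  2 × C: 3 H each → 6
  1 × C (aromatic): 1 H
  1 × Cl: no H
  1 × F: no H
  1 × N: 2 H
  1 × N: no H
  1 × O: no H
  1 × S: 1 H
  1 × S (aromatic): no H
  Total hydrogens = 20.

20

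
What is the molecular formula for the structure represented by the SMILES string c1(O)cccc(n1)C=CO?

C7H7NO2

Heavy atoms from the SMILES: 7 C, 1 N, 2 O.
Implicit hydrogens by atom environment:
  3 × C (aromatic): 1 H each → 3
  2 × C: 1 H each → 2
  2 × C (aromatic): no H
  2 × O: 1 H each → 2
  1 × N (aromatic): no H
  Total hydrogens = 7.
Molecular formula: C7H7NO2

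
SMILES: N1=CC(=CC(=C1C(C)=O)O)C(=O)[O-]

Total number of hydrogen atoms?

Hydrogens are implicit in SMILES; fill each atom to its normal valence:
  3 × C (aromatic): no H
  2 × C (aromatic): 1 H each → 2
  2 × C: no H
  2 × O: no H
  1 × C: 3 H
  1 × N (aromatic): no H
  1 × O: 1 H
  1 × O (charge -1): no H
  Total hydrogens = 6.

6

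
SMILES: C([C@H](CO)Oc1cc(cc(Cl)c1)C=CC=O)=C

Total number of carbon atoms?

The symbol for carbon appears 13 times in the SMILES. Lowercase c denotes aromatic carbon and counts toward C.

13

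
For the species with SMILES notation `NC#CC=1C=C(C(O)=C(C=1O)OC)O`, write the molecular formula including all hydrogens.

Heavy atoms from the SMILES: 9 C, 1 N, 4 O.
Implicit hydrogens by atom environment:
  5 × C (aromatic): no H
  3 × O: 1 H each → 3
  2 × C: no H
  1 × C: 3 H
  1 × C (aromatic): 1 H
  1 × N: 2 H
  1 × O: no H
  Total hydrogens = 9.
Molecular formula: C9H9NO4

C9H9NO4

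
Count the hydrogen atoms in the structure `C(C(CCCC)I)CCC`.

19

Hydrogens are implicit in SMILES; fill each atom to its normal valence:
  6 × C: 2 H each → 12
  2 × C: 3 H each → 6
  1 × C: 1 H
  1 × I: no H
  Total hydrogens = 19.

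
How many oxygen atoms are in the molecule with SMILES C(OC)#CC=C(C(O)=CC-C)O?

The symbol for oxygen appears 3 times in the SMILES.

3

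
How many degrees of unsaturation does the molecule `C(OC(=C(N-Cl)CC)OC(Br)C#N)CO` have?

3

Molecular formula from the SMILES: C8H12BrClN2O3.
DoU = (2C + 2 + N − H − X)/2 = (2·8 + 2 + 2 − 12 − 2)/2 = 6/2 = 3.
(Structurally: 0 ring(s) + 3 π bond(s) = 3.)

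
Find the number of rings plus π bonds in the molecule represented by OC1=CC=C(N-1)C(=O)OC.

Molecular formula from the SMILES: C6H7NO3.
DoU = (2C + 2 + N − H − X)/2 = (2·6 + 2 + 1 − 7 − 0)/2 = 8/2 = 4.
(Structurally: 1 ring(s) + 3 π bond(s) = 4.)

4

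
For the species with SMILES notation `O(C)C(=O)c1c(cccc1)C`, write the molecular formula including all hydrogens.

Heavy atoms from the SMILES: 9 C, 2 O.
Implicit hydrogens by atom environment:
  4 × C (aromatic): 1 H each → 4
  2 × C: 3 H each → 6
  2 × C (aromatic): no H
  2 × O: no H
  1 × C: no H
  Total hydrogens = 10.
Molecular formula: C9H10O2

C9H10O2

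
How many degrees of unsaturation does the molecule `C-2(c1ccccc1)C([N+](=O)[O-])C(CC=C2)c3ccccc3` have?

11

Molecular formula from the SMILES: C18H17NO2.
DoU = (2C + 2 + N − H − X)/2 = (2·18 + 2 + 1 − 17 − 0)/2 = 22/2 = 11.
(Structurally: 3 ring(s) + 8 π bond(s) = 11.)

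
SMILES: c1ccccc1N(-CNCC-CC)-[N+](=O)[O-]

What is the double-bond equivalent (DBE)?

5

Molecular formula from the SMILES: C11H17N3O2.
DoU = (2C + 2 + N − H − X)/2 = (2·11 + 2 + 3 − 17 − 0)/2 = 10/2 = 5.
(Structurally: 1 ring(s) + 4 π bond(s) = 5.)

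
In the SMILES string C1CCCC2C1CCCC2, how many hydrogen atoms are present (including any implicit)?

18

Hydrogens are implicit in SMILES; fill each atom to its normal valence:
  8 × C: 2 H each → 16
  2 × C: 1 H each → 2
  Total hydrogens = 18.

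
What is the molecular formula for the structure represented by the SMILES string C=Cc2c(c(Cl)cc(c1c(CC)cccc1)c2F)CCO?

Heavy atoms from the SMILES: 18 C, 1 Cl, 1 F, 1 O.
Implicit hydrogens by atom environment:
  7 × C (aromatic): no H
  5 × C (aromatic): 1 H each → 5
  4 × C: 2 H each → 8
  1 × C: 3 H
  1 × C: 1 H
  1 × Cl: no H
  1 × F: no H
  1 × O: 1 H
  Total hydrogens = 18.
Molecular formula: C18H18ClFO

C18H18ClFO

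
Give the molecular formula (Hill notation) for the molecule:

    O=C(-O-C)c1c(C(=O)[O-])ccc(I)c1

C9H6IO4-

Heavy atoms from the SMILES: 9 C, 1 I, 4 O.
Implicit hydrogens by atom environment:
  3 × C (aromatic): 1 H each → 3
  3 × C (aromatic): no H
  3 × O: no H
  2 × C: no H
  1 × C: 3 H
  1 × I: no H
  1 × O (charge -1): no H
  Total hydrogens = 6.
Net charge -1.
Molecular formula: C9H6IO4-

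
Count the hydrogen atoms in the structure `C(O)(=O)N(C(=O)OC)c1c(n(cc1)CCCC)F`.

15

Hydrogens are implicit in SMILES; fill each atom to its normal valence:
  3 × C: 2 H each → 6
  3 × O: no H
  2 × C: 3 H each → 6
  2 × C (aromatic): 1 H each → 2
  2 × C (aromatic): no H
  2 × C: no H
  1 × F: no H
  1 × N (aromatic): no H
  1 × N: no H
  1 × O: 1 H
  Total hydrogens = 15.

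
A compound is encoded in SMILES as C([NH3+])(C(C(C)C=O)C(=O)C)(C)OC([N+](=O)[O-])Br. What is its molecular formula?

C9H16BrN2O5+

Heavy atoms from the SMILES: 1 Br, 9 C, 2 N, 5 O.
Implicit hydrogens by atom environment:
  4 × C: 1 H each → 4
  4 × O: no H
  3 × C: 3 H each → 9
  2 × C: no H
  1 × Br: no H
  1 × N (charge +1): 3 H
  1 × N (charge +1): no H
  1 × O (charge -1): no H
  Total hydrogens = 16.
Net charge +1.
Molecular formula: C9H16BrN2O5+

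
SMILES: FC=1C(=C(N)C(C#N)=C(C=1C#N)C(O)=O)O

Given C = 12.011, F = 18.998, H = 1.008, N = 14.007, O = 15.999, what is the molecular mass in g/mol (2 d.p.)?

Molecular formula: C9H4FN3O3.
M = 9×12.011 + 1×18.998 + 4×1.008 + 3×14.007 + 3×15.999 = 221.15 g/mol.

221.15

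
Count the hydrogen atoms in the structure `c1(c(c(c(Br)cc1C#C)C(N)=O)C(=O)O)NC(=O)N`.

Hydrogens are implicit in SMILES; fill each atom to its normal valence:
  5 × C (aromatic): no H
  4 × C: no H
  3 × O: no H
  2 × N: 2 H each → 4
  1 × Br: no H
  1 × C (aromatic): 1 H
  1 × C: 1 H
  1 × N: 1 H
  1 × O: 1 H
  Total hydrogens = 8.

8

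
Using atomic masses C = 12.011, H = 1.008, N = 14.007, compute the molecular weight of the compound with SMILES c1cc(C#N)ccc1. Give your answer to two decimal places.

Molecular formula: C7H5N.
M = 7×12.011 + 5×1.008 + 1×14.007 = 103.12 g/mol.

103.12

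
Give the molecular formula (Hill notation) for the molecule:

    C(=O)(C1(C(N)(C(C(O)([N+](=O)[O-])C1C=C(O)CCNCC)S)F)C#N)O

C13H19FN4O6S

Heavy atoms from the SMILES: 13 C, 1 F, 4 N, 6 O, 1 S.
Implicit hydrogens by atom environment:
  6 × C: no H
  3 × C: 2 H each → 6
  3 × C: 1 H each → 3
  3 × O: 1 H each → 3
  2 × O: no H
  1 × C: 3 H
  1 × F: no H
  1 × N: 2 H
  1 × N: 1 H
  1 × N: no H
  1 × N (charge +1): no H
  1 × O (charge -1): no H
  1 × S: 1 H
  Total hydrogens = 19.
Molecular formula: C13H19FN4O6S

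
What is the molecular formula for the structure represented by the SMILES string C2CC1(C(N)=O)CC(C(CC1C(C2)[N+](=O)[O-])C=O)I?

C12H17IN2O4

Heavy atoms from the SMILES: 12 C, 1 I, 2 N, 4 O.
Implicit hydrogens by atom environment:
  5 × C: 2 H each → 10
  5 × C: 1 H each → 5
  3 × O: no H
  2 × C: no H
  1 × I: no H
  1 × N: 2 H
  1 × N (charge +1): no H
  1 × O (charge -1): no H
  Total hydrogens = 17.
Molecular formula: C12H17IN2O4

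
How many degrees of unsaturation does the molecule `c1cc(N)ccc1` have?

Molecular formula from the SMILES: C6H7N.
DoU = (2C + 2 + N − H − X)/2 = (2·6 + 2 + 1 − 7 − 0)/2 = 8/2 = 4.
(Structurally: 1 ring(s) + 3 π bond(s) = 4.)

4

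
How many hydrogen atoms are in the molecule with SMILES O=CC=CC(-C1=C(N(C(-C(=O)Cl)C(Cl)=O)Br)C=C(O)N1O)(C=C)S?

11

Hydrogens are implicit in SMILES; fill each atom to its normal valence:
  5 × C: 1 H each → 5
  3 × C (aromatic): no H
  3 × C: no H
  3 × O: no H
  2 × Cl: no H
  2 × O: 1 H each → 2
  1 × Br: no H
  1 × C: 2 H
  1 × C (aromatic): 1 H
  1 × N (aromatic): no H
  1 × N: no H
  1 × S: 1 H
  Total hydrogens = 11.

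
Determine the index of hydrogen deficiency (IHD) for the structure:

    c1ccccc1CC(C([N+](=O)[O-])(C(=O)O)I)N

Molecular formula from the SMILES: C10H11IN2O4.
DoU = (2C + 2 + N − H − X)/2 = (2·10 + 2 + 2 − 11 − 1)/2 = 12/2 = 6.
(Structurally: 1 ring(s) + 5 π bond(s) = 6.)

6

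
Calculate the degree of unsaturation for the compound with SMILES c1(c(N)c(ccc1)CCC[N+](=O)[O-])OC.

Molecular formula from the SMILES: C10H14N2O3.
DoU = (2C + 2 + N − H − X)/2 = (2·10 + 2 + 2 − 14 − 0)/2 = 10/2 = 5.
(Structurally: 1 ring(s) + 4 π bond(s) = 5.)

5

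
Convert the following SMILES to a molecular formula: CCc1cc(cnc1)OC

C8H11NO

Heavy atoms from the SMILES: 8 C, 1 N, 1 O.
Implicit hydrogens by atom environment:
  3 × C (aromatic): 1 H each → 3
  2 × C: 3 H each → 6
  2 × C (aromatic): no H
  1 × C: 2 H
  1 × N (aromatic): no H
  1 × O: no H
  Total hydrogens = 11.
Molecular formula: C8H11NO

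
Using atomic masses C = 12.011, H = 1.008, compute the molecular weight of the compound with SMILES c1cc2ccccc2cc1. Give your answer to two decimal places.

Molecular formula: C10H8.
M = 10×12.011 + 8×1.008 = 128.17 g/mol.

128.17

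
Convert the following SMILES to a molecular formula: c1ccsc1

C4H4S

Heavy atoms from the SMILES: 4 C, 1 S.
Implicit hydrogens by atom environment:
  4 × C (aromatic): 1 H each → 4
  1 × S (aromatic): no H
  Total hydrogens = 4.
Molecular formula: C4H4S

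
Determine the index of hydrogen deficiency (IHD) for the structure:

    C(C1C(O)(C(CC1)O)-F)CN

1

Molecular formula from the SMILES: C7H14FNO2.
DoU = (2C + 2 + N − H − X)/2 = (2·7 + 2 + 1 − 14 − 1)/2 = 2/2 = 1.
(Structurally: 1 ring(s) + 0 π bond(s) = 1.)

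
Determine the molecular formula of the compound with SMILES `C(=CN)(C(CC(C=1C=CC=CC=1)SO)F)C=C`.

C13H16FNOS

Heavy atoms from the SMILES: 13 C, 1 F, 1 N, 1 O, 1 S.
Implicit hydrogens by atom environment:
  5 × C (aromatic): 1 H each → 5
  4 × C: 1 H each → 4
  2 × C: 2 H each → 4
  1 × C: no H
  1 × C (aromatic): no H
  1 × F: no H
  1 × N: 2 H
  1 × O: 1 H
  1 × S: no H
  Total hydrogens = 16.
Molecular formula: C13H16FNOS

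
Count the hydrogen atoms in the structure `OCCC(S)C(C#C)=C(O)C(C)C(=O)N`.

Hydrogens are implicit in SMILES; fill each atom to its normal valence:
  4 × C: no H
  3 × C: 1 H each → 3
  2 × C: 2 H each → 4
  2 × O: 1 H each → 2
  1 × C: 3 H
  1 × N: 2 H
  1 × O: no H
  1 × S: 1 H
  Total hydrogens = 15.

15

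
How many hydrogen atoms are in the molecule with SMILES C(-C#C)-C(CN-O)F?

8

Hydrogens are implicit in SMILES; fill each atom to its normal valence:
  2 × C: 2 H each → 4
  2 × C: 1 H each → 2
  1 × C: no H
  1 × F: no H
  1 × N: 1 H
  1 × O: 1 H
  Total hydrogens = 8.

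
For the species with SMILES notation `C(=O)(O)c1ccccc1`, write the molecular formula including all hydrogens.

C7H6O2

Heavy atoms from the SMILES: 7 C, 2 O.
Implicit hydrogens by atom environment:
  5 × C (aromatic): 1 H each → 5
  1 × C (aromatic): no H
  1 × C: no H
  1 × O: 1 H
  1 × O: no H
  Total hydrogens = 6.
Molecular formula: C7H6O2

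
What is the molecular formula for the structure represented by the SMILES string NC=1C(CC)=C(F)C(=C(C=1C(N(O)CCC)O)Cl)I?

C12H17ClFIN2O2

Heavy atoms from the SMILES: 12 C, 1 Cl, 1 F, 1 I, 2 N, 2 O.
Implicit hydrogens by atom environment:
  6 × C (aromatic): no H
  3 × C: 2 H each → 6
  2 × C: 3 H each → 6
  2 × O: 1 H each → 2
  1 × C: 1 H
  1 × Cl: no H
  1 × F: no H
  1 × I: no H
  1 × N: 2 H
  1 × N: no H
  Total hydrogens = 17.
Molecular formula: C12H17ClFIN2O2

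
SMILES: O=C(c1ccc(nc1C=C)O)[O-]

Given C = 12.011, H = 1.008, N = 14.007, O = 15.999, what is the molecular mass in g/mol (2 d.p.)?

164.14

Molecular formula: C8H6NO3-.
M = 8×12.011 + 6×1.008 + 1×14.007 + 3×15.999 = 164.14 g/mol.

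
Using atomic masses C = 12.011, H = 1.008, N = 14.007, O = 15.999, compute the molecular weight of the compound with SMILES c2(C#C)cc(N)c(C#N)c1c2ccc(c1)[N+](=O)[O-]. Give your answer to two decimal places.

Molecular formula: C13H7N3O2.
M = 13×12.011 + 7×1.008 + 3×14.007 + 2×15.999 = 237.22 g/mol.

237.22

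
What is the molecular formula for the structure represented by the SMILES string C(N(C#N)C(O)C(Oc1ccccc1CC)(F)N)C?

Heavy atoms from the SMILES: 13 C, 1 F, 3 N, 2 O.
Implicit hydrogens by atom environment:
  4 × C (aromatic): 1 H each → 4
  2 × C: 3 H each → 6
  2 × C: 2 H each → 4
  2 × C: no H
  2 × C (aromatic): no H
  2 × N: no H
  1 × C: 1 H
  1 × F: no H
  1 × N: 2 H
  1 × O: 1 H
  1 × O: no H
  Total hydrogens = 18.
Molecular formula: C13H18FN3O2

C13H18FN3O2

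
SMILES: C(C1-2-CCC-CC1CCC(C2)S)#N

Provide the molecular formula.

Heavy atoms from the SMILES: 11 C, 1 N, 1 S.
Implicit hydrogens by atom environment:
  7 × C: 2 H each → 14
  2 × C: 1 H each → 2
  2 × C: no H
  1 × N: no H
  1 × S: 1 H
  Total hydrogens = 17.
Molecular formula: C11H17NS

C11H17NS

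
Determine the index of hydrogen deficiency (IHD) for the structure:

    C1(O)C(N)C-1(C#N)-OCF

3

Molecular formula from the SMILES: C5H7FN2O2.
DoU = (2C + 2 + N − H − X)/2 = (2·5 + 2 + 2 − 7 − 1)/2 = 6/2 = 3.
(Structurally: 1 ring(s) + 2 π bond(s) = 3.)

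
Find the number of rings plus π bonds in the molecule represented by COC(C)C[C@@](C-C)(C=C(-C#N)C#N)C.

Molecular formula from the SMILES: C12H18N2O.
DoU = (2C + 2 + N − H − X)/2 = (2·12 + 2 + 2 − 18 − 0)/2 = 10/2 = 5.
(Structurally: 0 ring(s) + 5 π bond(s) = 5.)

5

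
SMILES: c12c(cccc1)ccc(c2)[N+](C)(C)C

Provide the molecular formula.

Heavy atoms from the SMILES: 13 C, 1 N.
Implicit hydrogens by atom environment:
  7 × C (aromatic): 1 H each → 7
  3 × C: 3 H each → 9
  3 × C (aromatic): no H
  1 × N (charge +1): no H
  Total hydrogens = 16.
Net charge +1.
Molecular formula: C13H16N+

C13H16N+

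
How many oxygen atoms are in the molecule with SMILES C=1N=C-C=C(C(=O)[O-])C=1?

The symbol for oxygen appears 2 times in the SMILES.

2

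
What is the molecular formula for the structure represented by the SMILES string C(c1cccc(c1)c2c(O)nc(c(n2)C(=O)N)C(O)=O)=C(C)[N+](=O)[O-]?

C15H12N4O6

Heavy atoms from the SMILES: 15 C, 4 N, 6 O.
Implicit hydrogens by atom environment:
  6 × C (aromatic): no H
  4 × C (aromatic): 1 H each → 4
  3 × C: no H
  3 × O: no H
  2 × N (aromatic): no H
  2 × O: 1 H each → 2
  1 × C: 3 H
  1 × C: 1 H
  1 × N: 2 H
  1 × N (charge +1): no H
  1 × O (charge -1): no H
  Total hydrogens = 12.
Molecular formula: C15H12N4O6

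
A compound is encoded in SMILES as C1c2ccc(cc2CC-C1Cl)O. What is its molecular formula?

Heavy atoms from the SMILES: 10 C, 1 Cl, 1 O.
Implicit hydrogens by atom environment:
  3 × C: 2 H each → 6
  3 × C (aromatic): 1 H each → 3
  3 × C (aromatic): no H
  1 × C: 1 H
  1 × Cl: no H
  1 × O: 1 H
  Total hydrogens = 11.
Molecular formula: C10H11ClO

C10H11ClO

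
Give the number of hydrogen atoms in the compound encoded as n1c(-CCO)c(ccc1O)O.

9

Hydrogens are implicit in SMILES; fill each atom to its normal valence:
  3 × C (aromatic): no H
  3 × O: 1 H each → 3
  2 × C: 2 H each → 4
  2 × C (aromatic): 1 H each → 2
  1 × N (aromatic): no H
  Total hydrogens = 9.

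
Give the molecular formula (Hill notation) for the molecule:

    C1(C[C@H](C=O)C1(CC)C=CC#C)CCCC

C15H22O

Heavy atoms from the SMILES: 15 C, 1 O.
Implicit hydrogens by atom environment:
  6 × C: 1 H each → 6
  5 × C: 2 H each → 10
  2 × C: 3 H each → 6
  2 × C: no H
  1 × O: no H
  Total hydrogens = 22.
Molecular formula: C15H22O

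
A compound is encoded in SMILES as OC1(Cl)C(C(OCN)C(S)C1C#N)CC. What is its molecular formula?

Heavy atoms from the SMILES: 9 C, 1 Cl, 2 N, 2 O, 1 S.
Implicit hydrogens by atom environment:
  4 × C: 1 H each → 4
  2 × C: 2 H each → 4
  2 × C: no H
  1 × C: 3 H
  1 × Cl: no H
  1 × N: 2 H
  1 × N: no H
  1 × O: 1 H
  1 × O: no H
  1 × S: 1 H
  Total hydrogens = 15.
Molecular formula: C9H15ClN2O2S

C9H15ClN2O2S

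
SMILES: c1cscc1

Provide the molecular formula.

Heavy atoms from the SMILES: 4 C, 1 S.
Implicit hydrogens by atom environment:
  4 × C (aromatic): 1 H each → 4
  1 × S (aromatic): no H
  Total hydrogens = 4.
Molecular formula: C4H4S

C4H4S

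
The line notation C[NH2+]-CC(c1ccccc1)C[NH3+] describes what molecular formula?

[C10H18N2]2+

Heavy atoms from the SMILES: 10 C, 2 N.
Implicit hydrogens by atom environment:
  5 × C (aromatic): 1 H each → 5
  2 × C: 2 H each → 4
  1 × C: 3 H
  1 × C: 1 H
  1 × C (aromatic): no H
  1 × N (charge +1): 3 H
  1 × N (charge +1): 2 H
  Total hydrogens = 18.
Net charge +2.
Molecular formula: [C10H18N2]2+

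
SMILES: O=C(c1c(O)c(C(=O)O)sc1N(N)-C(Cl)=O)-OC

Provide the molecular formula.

C8H7ClN2O6S

Heavy atoms from the SMILES: 8 C, 1 Cl, 2 N, 6 O, 1 S.
Implicit hydrogens by atom environment:
  4 × C (aromatic): no H
  4 × O: no H
  3 × C: no H
  2 × O: 1 H each → 2
  1 × C: 3 H
  1 × Cl: no H
  1 × N: 2 H
  1 × N: no H
  1 × S (aromatic): no H
  Total hydrogens = 7.
Molecular formula: C8H7ClN2O6S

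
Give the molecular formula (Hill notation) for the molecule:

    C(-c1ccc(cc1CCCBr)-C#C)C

Heavy atoms from the SMILES: 1 Br, 13 C.
Implicit hydrogens by atom environment:
  4 × C: 2 H each → 8
  3 × C (aromatic): 1 H each → 3
  3 × C (aromatic): no H
  1 × Br: no H
  1 × C: 3 H
  1 × C: 1 H
  1 × C: no H
  Total hydrogens = 15.
Molecular formula: C13H15Br

C13H15Br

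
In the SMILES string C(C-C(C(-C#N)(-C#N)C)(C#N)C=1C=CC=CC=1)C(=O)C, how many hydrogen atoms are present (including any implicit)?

15

Hydrogens are implicit in SMILES; fill each atom to its normal valence:
  6 × C: no H
  5 × C (aromatic): 1 H each → 5
  3 × N: no H
  2 × C: 3 H each → 6
  2 × C: 2 H each → 4
  1 × C (aromatic): no H
  1 × O: no H
  Total hydrogens = 15.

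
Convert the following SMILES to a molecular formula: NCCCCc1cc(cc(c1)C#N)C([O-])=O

Heavy atoms from the SMILES: 12 C, 2 N, 2 O.
Implicit hydrogens by atom environment:
  4 × C: 2 H each → 8
  3 × C (aromatic): 1 H each → 3
  3 × C (aromatic): no H
  2 × C: no H
  1 × N: 2 H
  1 × N: no H
  1 × O: no H
  1 × O (charge -1): no H
  Total hydrogens = 13.
Net charge -1.
Molecular formula: C12H13N2O2-

C12H13N2O2-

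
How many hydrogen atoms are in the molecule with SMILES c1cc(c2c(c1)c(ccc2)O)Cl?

7

Hydrogens are implicit in SMILES; fill each atom to its normal valence:
  6 × C (aromatic): 1 H each → 6
  4 × C (aromatic): no H
  1 × Cl: no H
  1 × O: 1 H
  Total hydrogens = 7.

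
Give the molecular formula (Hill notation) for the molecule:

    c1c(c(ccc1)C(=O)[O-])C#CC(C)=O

C11H7O3-

Heavy atoms from the SMILES: 11 C, 3 O.
Implicit hydrogens by atom environment:
  4 × C (aromatic): 1 H each → 4
  4 × C: no H
  2 × C (aromatic): no H
  2 × O: no H
  1 × C: 3 H
  1 × O (charge -1): no H
  Total hydrogens = 7.
Net charge -1.
Molecular formula: C11H7O3-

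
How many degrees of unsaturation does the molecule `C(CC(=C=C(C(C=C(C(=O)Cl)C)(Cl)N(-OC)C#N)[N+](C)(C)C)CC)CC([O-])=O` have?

Molecular formula from the SMILES: C19H27Cl2N3O4.
DoU = (2C + 2 + N − H − X)/2 = (2·19 + 2 + 3 − 27 − 2)/2 = 14/2 = 7.
(Structurally: 0 ring(s) + 7 π bond(s) = 7.)

7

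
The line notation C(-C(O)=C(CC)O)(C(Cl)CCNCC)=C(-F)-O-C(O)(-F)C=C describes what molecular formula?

Heavy atoms from the SMILES: 14 C, 1 Cl, 2 F, 1 N, 4 O.
Implicit hydrogens by atom environment:
  5 × C: 2 H each → 10
  5 × C: no H
  3 × O: 1 H each → 3
  2 × C: 3 H each → 6
  2 × C: 1 H each → 2
  2 × F: no H
  1 × Cl: no H
  1 × N: 1 H
  1 × O: no H
  Total hydrogens = 22.
Molecular formula: C14H22ClF2NO4

C14H22ClF2NO4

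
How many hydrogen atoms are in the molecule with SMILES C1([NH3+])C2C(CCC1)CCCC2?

20

Hydrogens are implicit in SMILES; fill each atom to its normal valence:
  7 × C: 2 H each → 14
  3 × C: 1 H each → 3
  1 × N (charge +1): 3 H
  Total hydrogens = 20.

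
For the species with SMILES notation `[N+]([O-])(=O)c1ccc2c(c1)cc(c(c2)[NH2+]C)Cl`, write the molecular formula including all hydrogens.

Heavy atoms from the SMILES: 11 C, 1 Cl, 2 N, 2 O.
Implicit hydrogens by atom environment:
  5 × C (aromatic): 1 H each → 5
  5 × C (aromatic): no H
  1 × C: 3 H
  1 × Cl: no H
  1 × N (charge +1): 2 H
  1 × N (charge +1): no H
  1 × O: no H
  1 × O (charge -1): no H
  Total hydrogens = 10.
Net charge +1.
Molecular formula: C11H10ClN2O2+

C11H10ClN2O2+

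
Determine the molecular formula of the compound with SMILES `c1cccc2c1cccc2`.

Heavy atoms from the SMILES: 10 C.
Implicit hydrogens by atom environment:
  8 × C (aromatic): 1 H each → 8
  2 × C (aromatic): no H
  Total hydrogens = 8.
Molecular formula: C10H8

C10H8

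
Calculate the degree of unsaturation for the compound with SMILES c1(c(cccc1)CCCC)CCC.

4

Molecular formula from the SMILES: C13H20.
DoU = (2C + 2 + N − H − X)/2 = (2·13 + 2 + 0 − 20 − 0)/2 = 8/2 = 4.
(Structurally: 1 ring(s) + 3 π bond(s) = 4.)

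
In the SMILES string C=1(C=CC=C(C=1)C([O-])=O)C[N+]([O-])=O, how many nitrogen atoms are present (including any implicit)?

1

The symbol for nitrogen appears 1 time in the SMILES.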